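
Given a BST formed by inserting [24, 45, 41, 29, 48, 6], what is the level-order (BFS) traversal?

Tree insertion order: [24, 45, 41, 29, 48, 6]
Tree (level-order array): [24, 6, 45, None, None, 41, 48, 29]
BFS from the root, enqueuing left then right child of each popped node:
  queue [24] -> pop 24, enqueue [6, 45], visited so far: [24]
  queue [6, 45] -> pop 6, enqueue [none], visited so far: [24, 6]
  queue [45] -> pop 45, enqueue [41, 48], visited so far: [24, 6, 45]
  queue [41, 48] -> pop 41, enqueue [29], visited so far: [24, 6, 45, 41]
  queue [48, 29] -> pop 48, enqueue [none], visited so far: [24, 6, 45, 41, 48]
  queue [29] -> pop 29, enqueue [none], visited so far: [24, 6, 45, 41, 48, 29]
Result: [24, 6, 45, 41, 48, 29]


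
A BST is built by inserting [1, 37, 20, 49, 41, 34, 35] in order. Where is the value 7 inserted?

Starting tree (level order): [1, None, 37, 20, 49, None, 34, 41, None, None, 35]
Insertion path: 1 -> 37 -> 20
Result: insert 7 as left child of 20
Final tree (level order): [1, None, 37, 20, 49, 7, 34, 41, None, None, None, None, 35]


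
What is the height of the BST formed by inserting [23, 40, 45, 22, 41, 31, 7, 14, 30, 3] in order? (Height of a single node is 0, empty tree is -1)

Insertion order: [23, 40, 45, 22, 41, 31, 7, 14, 30, 3]
Tree (level-order array): [23, 22, 40, 7, None, 31, 45, 3, 14, 30, None, 41]
Compute height bottom-up (empty subtree = -1):
  height(3) = 1 + max(-1, -1) = 0
  height(14) = 1 + max(-1, -1) = 0
  height(7) = 1 + max(0, 0) = 1
  height(22) = 1 + max(1, -1) = 2
  height(30) = 1 + max(-1, -1) = 0
  height(31) = 1 + max(0, -1) = 1
  height(41) = 1 + max(-1, -1) = 0
  height(45) = 1 + max(0, -1) = 1
  height(40) = 1 + max(1, 1) = 2
  height(23) = 1 + max(2, 2) = 3
Height = 3


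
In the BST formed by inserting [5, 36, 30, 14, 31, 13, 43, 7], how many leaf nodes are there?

Tree built from: [5, 36, 30, 14, 31, 13, 43, 7]
Tree (level-order array): [5, None, 36, 30, 43, 14, 31, None, None, 13, None, None, None, 7]
Rule: A leaf has 0 children.
Per-node child counts:
  node 5: 1 child(ren)
  node 36: 2 child(ren)
  node 30: 2 child(ren)
  node 14: 1 child(ren)
  node 13: 1 child(ren)
  node 7: 0 child(ren)
  node 31: 0 child(ren)
  node 43: 0 child(ren)
Matching nodes: [7, 31, 43]
Count of leaf nodes: 3


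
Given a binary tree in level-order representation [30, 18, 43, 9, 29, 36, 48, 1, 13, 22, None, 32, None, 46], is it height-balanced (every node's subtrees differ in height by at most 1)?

Tree (level-order array): [30, 18, 43, 9, 29, 36, 48, 1, 13, 22, None, 32, None, 46]
Definition: a tree is height-balanced if, at every node, |h(left) - h(right)| <= 1 (empty subtree has height -1).
Bottom-up per-node check:
  node 1: h_left=-1, h_right=-1, diff=0 [OK], height=0
  node 13: h_left=-1, h_right=-1, diff=0 [OK], height=0
  node 9: h_left=0, h_right=0, diff=0 [OK], height=1
  node 22: h_left=-1, h_right=-1, diff=0 [OK], height=0
  node 29: h_left=0, h_right=-1, diff=1 [OK], height=1
  node 18: h_left=1, h_right=1, diff=0 [OK], height=2
  node 32: h_left=-1, h_right=-1, diff=0 [OK], height=0
  node 36: h_left=0, h_right=-1, diff=1 [OK], height=1
  node 46: h_left=-1, h_right=-1, diff=0 [OK], height=0
  node 48: h_left=0, h_right=-1, diff=1 [OK], height=1
  node 43: h_left=1, h_right=1, diff=0 [OK], height=2
  node 30: h_left=2, h_right=2, diff=0 [OK], height=3
All nodes satisfy the balance condition.
Result: Balanced


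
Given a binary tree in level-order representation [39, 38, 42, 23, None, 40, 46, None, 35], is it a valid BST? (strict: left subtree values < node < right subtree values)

Level-order array: [39, 38, 42, 23, None, 40, 46, None, 35]
Validate using subtree bounds (lo, hi): at each node, require lo < value < hi,
then recurse left with hi=value and right with lo=value.
Preorder trace (stopping at first violation):
  at node 39 with bounds (-inf, +inf): OK
  at node 38 with bounds (-inf, 39): OK
  at node 23 with bounds (-inf, 38): OK
  at node 35 with bounds (23, 38): OK
  at node 42 with bounds (39, +inf): OK
  at node 40 with bounds (39, 42): OK
  at node 46 with bounds (42, +inf): OK
No violation found at any node.
Result: Valid BST


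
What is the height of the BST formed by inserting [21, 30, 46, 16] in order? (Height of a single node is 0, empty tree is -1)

Insertion order: [21, 30, 46, 16]
Tree (level-order array): [21, 16, 30, None, None, None, 46]
Compute height bottom-up (empty subtree = -1):
  height(16) = 1 + max(-1, -1) = 0
  height(46) = 1 + max(-1, -1) = 0
  height(30) = 1 + max(-1, 0) = 1
  height(21) = 1 + max(0, 1) = 2
Height = 2


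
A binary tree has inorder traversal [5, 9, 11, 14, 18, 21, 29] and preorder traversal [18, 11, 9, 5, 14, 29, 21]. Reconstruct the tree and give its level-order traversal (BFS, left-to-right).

Inorder:  [5, 9, 11, 14, 18, 21, 29]
Preorder: [18, 11, 9, 5, 14, 29, 21]
Algorithm: preorder visits root first, so consume preorder in order;
for each root, split the current inorder slice at that value into
left-subtree inorder and right-subtree inorder, then recurse.
Recursive splits:
  root=18; inorder splits into left=[5, 9, 11, 14], right=[21, 29]
  root=11; inorder splits into left=[5, 9], right=[14]
  root=9; inorder splits into left=[5], right=[]
  root=5; inorder splits into left=[], right=[]
  root=14; inorder splits into left=[], right=[]
  root=29; inorder splits into left=[21], right=[]
  root=21; inorder splits into left=[], right=[]
Reconstructed level-order: [18, 11, 29, 9, 14, 21, 5]


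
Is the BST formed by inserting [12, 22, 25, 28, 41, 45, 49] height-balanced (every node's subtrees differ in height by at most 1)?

Tree (level-order array): [12, None, 22, None, 25, None, 28, None, 41, None, 45, None, 49]
Definition: a tree is height-balanced if, at every node, |h(left) - h(right)| <= 1 (empty subtree has height -1).
Bottom-up per-node check:
  node 49: h_left=-1, h_right=-1, diff=0 [OK], height=0
  node 45: h_left=-1, h_right=0, diff=1 [OK], height=1
  node 41: h_left=-1, h_right=1, diff=2 [FAIL (|-1-1|=2 > 1)], height=2
  node 28: h_left=-1, h_right=2, diff=3 [FAIL (|-1-2|=3 > 1)], height=3
  node 25: h_left=-1, h_right=3, diff=4 [FAIL (|-1-3|=4 > 1)], height=4
  node 22: h_left=-1, h_right=4, diff=5 [FAIL (|-1-4|=5 > 1)], height=5
  node 12: h_left=-1, h_right=5, diff=6 [FAIL (|-1-5|=6 > 1)], height=6
Node 41 violates the condition: |-1 - 1| = 2 > 1.
Result: Not balanced


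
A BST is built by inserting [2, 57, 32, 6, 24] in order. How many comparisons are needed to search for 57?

Search path for 57: 2 -> 57
Found: True
Comparisons: 2


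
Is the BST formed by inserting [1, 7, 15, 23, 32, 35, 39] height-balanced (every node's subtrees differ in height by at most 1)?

Tree (level-order array): [1, None, 7, None, 15, None, 23, None, 32, None, 35, None, 39]
Definition: a tree is height-balanced if, at every node, |h(left) - h(right)| <= 1 (empty subtree has height -1).
Bottom-up per-node check:
  node 39: h_left=-1, h_right=-1, diff=0 [OK], height=0
  node 35: h_left=-1, h_right=0, diff=1 [OK], height=1
  node 32: h_left=-1, h_right=1, diff=2 [FAIL (|-1-1|=2 > 1)], height=2
  node 23: h_left=-1, h_right=2, diff=3 [FAIL (|-1-2|=3 > 1)], height=3
  node 15: h_left=-1, h_right=3, diff=4 [FAIL (|-1-3|=4 > 1)], height=4
  node 7: h_left=-1, h_right=4, diff=5 [FAIL (|-1-4|=5 > 1)], height=5
  node 1: h_left=-1, h_right=5, diff=6 [FAIL (|-1-5|=6 > 1)], height=6
Node 32 violates the condition: |-1 - 1| = 2 > 1.
Result: Not balanced


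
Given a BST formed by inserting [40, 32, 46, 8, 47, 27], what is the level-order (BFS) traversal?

Tree insertion order: [40, 32, 46, 8, 47, 27]
Tree (level-order array): [40, 32, 46, 8, None, None, 47, None, 27]
BFS from the root, enqueuing left then right child of each popped node:
  queue [40] -> pop 40, enqueue [32, 46], visited so far: [40]
  queue [32, 46] -> pop 32, enqueue [8], visited so far: [40, 32]
  queue [46, 8] -> pop 46, enqueue [47], visited so far: [40, 32, 46]
  queue [8, 47] -> pop 8, enqueue [27], visited so far: [40, 32, 46, 8]
  queue [47, 27] -> pop 47, enqueue [none], visited so far: [40, 32, 46, 8, 47]
  queue [27] -> pop 27, enqueue [none], visited so far: [40, 32, 46, 8, 47, 27]
Result: [40, 32, 46, 8, 47, 27]


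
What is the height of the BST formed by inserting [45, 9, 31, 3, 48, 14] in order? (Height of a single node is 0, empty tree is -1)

Insertion order: [45, 9, 31, 3, 48, 14]
Tree (level-order array): [45, 9, 48, 3, 31, None, None, None, None, 14]
Compute height bottom-up (empty subtree = -1):
  height(3) = 1 + max(-1, -1) = 0
  height(14) = 1 + max(-1, -1) = 0
  height(31) = 1 + max(0, -1) = 1
  height(9) = 1 + max(0, 1) = 2
  height(48) = 1 + max(-1, -1) = 0
  height(45) = 1 + max(2, 0) = 3
Height = 3


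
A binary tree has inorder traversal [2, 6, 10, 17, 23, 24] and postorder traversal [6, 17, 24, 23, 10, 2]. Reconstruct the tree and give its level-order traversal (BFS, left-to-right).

Inorder:   [2, 6, 10, 17, 23, 24]
Postorder: [6, 17, 24, 23, 10, 2]
Algorithm: postorder visits root last, so walk postorder right-to-left;
each value is the root of the current inorder slice — split it at that
value, recurse on the right subtree first, then the left.
Recursive splits:
  root=2; inorder splits into left=[], right=[6, 10, 17, 23, 24]
  root=10; inorder splits into left=[6], right=[17, 23, 24]
  root=23; inorder splits into left=[17], right=[24]
  root=24; inorder splits into left=[], right=[]
  root=17; inorder splits into left=[], right=[]
  root=6; inorder splits into left=[], right=[]
Reconstructed level-order: [2, 10, 6, 23, 17, 24]


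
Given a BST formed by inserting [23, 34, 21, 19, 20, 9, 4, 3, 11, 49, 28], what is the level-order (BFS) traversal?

Tree insertion order: [23, 34, 21, 19, 20, 9, 4, 3, 11, 49, 28]
Tree (level-order array): [23, 21, 34, 19, None, 28, 49, 9, 20, None, None, None, None, 4, 11, None, None, 3]
BFS from the root, enqueuing left then right child of each popped node:
  queue [23] -> pop 23, enqueue [21, 34], visited so far: [23]
  queue [21, 34] -> pop 21, enqueue [19], visited so far: [23, 21]
  queue [34, 19] -> pop 34, enqueue [28, 49], visited so far: [23, 21, 34]
  queue [19, 28, 49] -> pop 19, enqueue [9, 20], visited so far: [23, 21, 34, 19]
  queue [28, 49, 9, 20] -> pop 28, enqueue [none], visited so far: [23, 21, 34, 19, 28]
  queue [49, 9, 20] -> pop 49, enqueue [none], visited so far: [23, 21, 34, 19, 28, 49]
  queue [9, 20] -> pop 9, enqueue [4, 11], visited so far: [23, 21, 34, 19, 28, 49, 9]
  queue [20, 4, 11] -> pop 20, enqueue [none], visited so far: [23, 21, 34, 19, 28, 49, 9, 20]
  queue [4, 11] -> pop 4, enqueue [3], visited so far: [23, 21, 34, 19, 28, 49, 9, 20, 4]
  queue [11, 3] -> pop 11, enqueue [none], visited so far: [23, 21, 34, 19, 28, 49, 9, 20, 4, 11]
  queue [3] -> pop 3, enqueue [none], visited so far: [23, 21, 34, 19, 28, 49, 9, 20, 4, 11, 3]
Result: [23, 21, 34, 19, 28, 49, 9, 20, 4, 11, 3]


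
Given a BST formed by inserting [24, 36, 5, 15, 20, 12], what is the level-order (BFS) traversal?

Tree insertion order: [24, 36, 5, 15, 20, 12]
Tree (level-order array): [24, 5, 36, None, 15, None, None, 12, 20]
BFS from the root, enqueuing left then right child of each popped node:
  queue [24] -> pop 24, enqueue [5, 36], visited so far: [24]
  queue [5, 36] -> pop 5, enqueue [15], visited so far: [24, 5]
  queue [36, 15] -> pop 36, enqueue [none], visited so far: [24, 5, 36]
  queue [15] -> pop 15, enqueue [12, 20], visited so far: [24, 5, 36, 15]
  queue [12, 20] -> pop 12, enqueue [none], visited so far: [24, 5, 36, 15, 12]
  queue [20] -> pop 20, enqueue [none], visited so far: [24, 5, 36, 15, 12, 20]
Result: [24, 5, 36, 15, 12, 20]


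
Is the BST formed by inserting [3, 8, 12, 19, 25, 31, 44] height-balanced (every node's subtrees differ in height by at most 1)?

Tree (level-order array): [3, None, 8, None, 12, None, 19, None, 25, None, 31, None, 44]
Definition: a tree is height-balanced if, at every node, |h(left) - h(right)| <= 1 (empty subtree has height -1).
Bottom-up per-node check:
  node 44: h_left=-1, h_right=-1, diff=0 [OK], height=0
  node 31: h_left=-1, h_right=0, diff=1 [OK], height=1
  node 25: h_left=-1, h_right=1, diff=2 [FAIL (|-1-1|=2 > 1)], height=2
  node 19: h_left=-1, h_right=2, diff=3 [FAIL (|-1-2|=3 > 1)], height=3
  node 12: h_left=-1, h_right=3, diff=4 [FAIL (|-1-3|=4 > 1)], height=4
  node 8: h_left=-1, h_right=4, diff=5 [FAIL (|-1-4|=5 > 1)], height=5
  node 3: h_left=-1, h_right=5, diff=6 [FAIL (|-1-5|=6 > 1)], height=6
Node 25 violates the condition: |-1 - 1| = 2 > 1.
Result: Not balanced


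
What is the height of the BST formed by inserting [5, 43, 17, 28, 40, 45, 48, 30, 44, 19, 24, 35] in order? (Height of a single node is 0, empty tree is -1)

Insertion order: [5, 43, 17, 28, 40, 45, 48, 30, 44, 19, 24, 35]
Tree (level-order array): [5, None, 43, 17, 45, None, 28, 44, 48, 19, 40, None, None, None, None, None, 24, 30, None, None, None, None, 35]
Compute height bottom-up (empty subtree = -1):
  height(24) = 1 + max(-1, -1) = 0
  height(19) = 1 + max(-1, 0) = 1
  height(35) = 1 + max(-1, -1) = 0
  height(30) = 1 + max(-1, 0) = 1
  height(40) = 1 + max(1, -1) = 2
  height(28) = 1 + max(1, 2) = 3
  height(17) = 1 + max(-1, 3) = 4
  height(44) = 1 + max(-1, -1) = 0
  height(48) = 1 + max(-1, -1) = 0
  height(45) = 1 + max(0, 0) = 1
  height(43) = 1 + max(4, 1) = 5
  height(5) = 1 + max(-1, 5) = 6
Height = 6


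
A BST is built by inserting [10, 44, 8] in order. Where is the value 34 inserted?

Starting tree (level order): [10, 8, 44]
Insertion path: 10 -> 44
Result: insert 34 as left child of 44
Final tree (level order): [10, 8, 44, None, None, 34]


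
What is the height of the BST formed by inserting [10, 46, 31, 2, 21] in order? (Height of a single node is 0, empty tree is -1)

Insertion order: [10, 46, 31, 2, 21]
Tree (level-order array): [10, 2, 46, None, None, 31, None, 21]
Compute height bottom-up (empty subtree = -1):
  height(2) = 1 + max(-1, -1) = 0
  height(21) = 1 + max(-1, -1) = 0
  height(31) = 1 + max(0, -1) = 1
  height(46) = 1 + max(1, -1) = 2
  height(10) = 1 + max(0, 2) = 3
Height = 3


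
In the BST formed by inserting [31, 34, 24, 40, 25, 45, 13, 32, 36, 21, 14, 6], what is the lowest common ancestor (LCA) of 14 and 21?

Tree insertion order: [31, 34, 24, 40, 25, 45, 13, 32, 36, 21, 14, 6]
Tree (level-order array): [31, 24, 34, 13, 25, 32, 40, 6, 21, None, None, None, None, 36, 45, None, None, 14]
In a BST, the LCA of p=14, q=21 is the first node v on the
root-to-leaf path with p <= v <= q (go left if both < v, right if both > v).
Walk from root:
  at 31: both 14 and 21 < 31, go left
  at 24: both 14 and 21 < 24, go left
  at 13: both 14 and 21 > 13, go right
  at 21: 14 <= 21 <= 21, this is the LCA
LCA = 21


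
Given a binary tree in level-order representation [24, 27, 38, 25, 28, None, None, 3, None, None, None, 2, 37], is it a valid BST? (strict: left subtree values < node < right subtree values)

Level-order array: [24, 27, 38, 25, 28, None, None, 3, None, None, None, 2, 37]
Validate using subtree bounds (lo, hi): at each node, require lo < value < hi,
then recurse left with hi=value and right with lo=value.
Preorder trace (stopping at first violation):
  at node 24 with bounds (-inf, +inf): OK
  at node 27 with bounds (-inf, 24): VIOLATION
Node 27 violates its bound: not (-inf < 27 < 24).
Result: Not a valid BST


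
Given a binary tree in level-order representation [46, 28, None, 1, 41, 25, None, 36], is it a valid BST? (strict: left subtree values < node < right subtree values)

Level-order array: [46, 28, None, 1, 41, 25, None, 36]
Validate using subtree bounds (lo, hi): at each node, require lo < value < hi,
then recurse left with hi=value and right with lo=value.
Preorder trace (stopping at first violation):
  at node 46 with bounds (-inf, +inf): OK
  at node 28 with bounds (-inf, 46): OK
  at node 1 with bounds (-inf, 28): OK
  at node 25 with bounds (-inf, 1): VIOLATION
Node 25 violates its bound: not (-inf < 25 < 1).
Result: Not a valid BST


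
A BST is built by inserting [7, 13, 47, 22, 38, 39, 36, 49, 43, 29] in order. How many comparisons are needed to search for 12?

Search path for 12: 7 -> 13
Found: False
Comparisons: 2


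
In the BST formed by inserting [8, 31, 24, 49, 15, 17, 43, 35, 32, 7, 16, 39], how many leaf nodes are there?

Tree built from: [8, 31, 24, 49, 15, 17, 43, 35, 32, 7, 16, 39]
Tree (level-order array): [8, 7, 31, None, None, 24, 49, 15, None, 43, None, None, 17, 35, None, 16, None, 32, 39]
Rule: A leaf has 0 children.
Per-node child counts:
  node 8: 2 child(ren)
  node 7: 0 child(ren)
  node 31: 2 child(ren)
  node 24: 1 child(ren)
  node 15: 1 child(ren)
  node 17: 1 child(ren)
  node 16: 0 child(ren)
  node 49: 1 child(ren)
  node 43: 1 child(ren)
  node 35: 2 child(ren)
  node 32: 0 child(ren)
  node 39: 0 child(ren)
Matching nodes: [7, 16, 32, 39]
Count of leaf nodes: 4


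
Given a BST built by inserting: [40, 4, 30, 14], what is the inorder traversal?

Tree insertion order: [40, 4, 30, 14]
Tree (level-order array): [40, 4, None, None, 30, 14]
Inorder traversal: [4, 14, 30, 40]


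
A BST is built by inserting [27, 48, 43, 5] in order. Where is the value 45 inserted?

Starting tree (level order): [27, 5, 48, None, None, 43]
Insertion path: 27 -> 48 -> 43
Result: insert 45 as right child of 43
Final tree (level order): [27, 5, 48, None, None, 43, None, None, 45]


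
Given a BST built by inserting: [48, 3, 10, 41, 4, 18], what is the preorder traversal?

Tree insertion order: [48, 3, 10, 41, 4, 18]
Tree (level-order array): [48, 3, None, None, 10, 4, 41, None, None, 18]
Preorder traversal: [48, 3, 10, 4, 41, 18]


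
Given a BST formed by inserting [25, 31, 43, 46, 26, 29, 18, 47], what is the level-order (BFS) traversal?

Tree insertion order: [25, 31, 43, 46, 26, 29, 18, 47]
Tree (level-order array): [25, 18, 31, None, None, 26, 43, None, 29, None, 46, None, None, None, 47]
BFS from the root, enqueuing left then right child of each popped node:
  queue [25] -> pop 25, enqueue [18, 31], visited so far: [25]
  queue [18, 31] -> pop 18, enqueue [none], visited so far: [25, 18]
  queue [31] -> pop 31, enqueue [26, 43], visited so far: [25, 18, 31]
  queue [26, 43] -> pop 26, enqueue [29], visited so far: [25, 18, 31, 26]
  queue [43, 29] -> pop 43, enqueue [46], visited so far: [25, 18, 31, 26, 43]
  queue [29, 46] -> pop 29, enqueue [none], visited so far: [25, 18, 31, 26, 43, 29]
  queue [46] -> pop 46, enqueue [47], visited so far: [25, 18, 31, 26, 43, 29, 46]
  queue [47] -> pop 47, enqueue [none], visited so far: [25, 18, 31, 26, 43, 29, 46, 47]
Result: [25, 18, 31, 26, 43, 29, 46, 47]


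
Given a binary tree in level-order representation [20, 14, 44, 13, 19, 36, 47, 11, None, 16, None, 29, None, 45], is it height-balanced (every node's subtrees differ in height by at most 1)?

Tree (level-order array): [20, 14, 44, 13, 19, 36, 47, 11, None, 16, None, 29, None, 45]
Definition: a tree is height-balanced if, at every node, |h(left) - h(right)| <= 1 (empty subtree has height -1).
Bottom-up per-node check:
  node 11: h_left=-1, h_right=-1, diff=0 [OK], height=0
  node 13: h_left=0, h_right=-1, diff=1 [OK], height=1
  node 16: h_left=-1, h_right=-1, diff=0 [OK], height=0
  node 19: h_left=0, h_right=-1, diff=1 [OK], height=1
  node 14: h_left=1, h_right=1, diff=0 [OK], height=2
  node 29: h_left=-1, h_right=-1, diff=0 [OK], height=0
  node 36: h_left=0, h_right=-1, diff=1 [OK], height=1
  node 45: h_left=-1, h_right=-1, diff=0 [OK], height=0
  node 47: h_left=0, h_right=-1, diff=1 [OK], height=1
  node 44: h_left=1, h_right=1, diff=0 [OK], height=2
  node 20: h_left=2, h_right=2, diff=0 [OK], height=3
All nodes satisfy the balance condition.
Result: Balanced


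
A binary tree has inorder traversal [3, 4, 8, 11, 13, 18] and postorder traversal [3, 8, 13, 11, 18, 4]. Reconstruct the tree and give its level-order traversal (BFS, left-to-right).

Inorder:   [3, 4, 8, 11, 13, 18]
Postorder: [3, 8, 13, 11, 18, 4]
Algorithm: postorder visits root last, so walk postorder right-to-left;
each value is the root of the current inorder slice — split it at that
value, recurse on the right subtree first, then the left.
Recursive splits:
  root=4; inorder splits into left=[3], right=[8, 11, 13, 18]
  root=18; inorder splits into left=[8, 11, 13], right=[]
  root=11; inorder splits into left=[8], right=[13]
  root=13; inorder splits into left=[], right=[]
  root=8; inorder splits into left=[], right=[]
  root=3; inorder splits into left=[], right=[]
Reconstructed level-order: [4, 3, 18, 11, 8, 13]


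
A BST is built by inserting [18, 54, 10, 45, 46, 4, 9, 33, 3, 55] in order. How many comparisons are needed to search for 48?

Search path for 48: 18 -> 54 -> 45 -> 46
Found: False
Comparisons: 4


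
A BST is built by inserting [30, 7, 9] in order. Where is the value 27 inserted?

Starting tree (level order): [30, 7, None, None, 9]
Insertion path: 30 -> 7 -> 9
Result: insert 27 as right child of 9
Final tree (level order): [30, 7, None, None, 9, None, 27]


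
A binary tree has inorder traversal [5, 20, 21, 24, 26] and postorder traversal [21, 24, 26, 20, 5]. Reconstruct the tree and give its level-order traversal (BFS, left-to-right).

Inorder:   [5, 20, 21, 24, 26]
Postorder: [21, 24, 26, 20, 5]
Algorithm: postorder visits root last, so walk postorder right-to-left;
each value is the root of the current inorder slice — split it at that
value, recurse on the right subtree first, then the left.
Recursive splits:
  root=5; inorder splits into left=[], right=[20, 21, 24, 26]
  root=20; inorder splits into left=[], right=[21, 24, 26]
  root=26; inorder splits into left=[21, 24], right=[]
  root=24; inorder splits into left=[21], right=[]
  root=21; inorder splits into left=[], right=[]
Reconstructed level-order: [5, 20, 26, 24, 21]


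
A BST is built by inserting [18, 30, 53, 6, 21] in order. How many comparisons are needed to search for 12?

Search path for 12: 18 -> 6
Found: False
Comparisons: 2


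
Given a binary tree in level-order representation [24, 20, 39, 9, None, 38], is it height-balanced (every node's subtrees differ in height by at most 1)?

Tree (level-order array): [24, 20, 39, 9, None, 38]
Definition: a tree is height-balanced if, at every node, |h(left) - h(right)| <= 1 (empty subtree has height -1).
Bottom-up per-node check:
  node 9: h_left=-1, h_right=-1, diff=0 [OK], height=0
  node 20: h_left=0, h_right=-1, diff=1 [OK], height=1
  node 38: h_left=-1, h_right=-1, diff=0 [OK], height=0
  node 39: h_left=0, h_right=-1, diff=1 [OK], height=1
  node 24: h_left=1, h_right=1, diff=0 [OK], height=2
All nodes satisfy the balance condition.
Result: Balanced


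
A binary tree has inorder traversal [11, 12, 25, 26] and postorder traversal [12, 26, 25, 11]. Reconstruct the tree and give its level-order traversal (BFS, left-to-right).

Inorder:   [11, 12, 25, 26]
Postorder: [12, 26, 25, 11]
Algorithm: postorder visits root last, so walk postorder right-to-left;
each value is the root of the current inorder slice — split it at that
value, recurse on the right subtree first, then the left.
Recursive splits:
  root=11; inorder splits into left=[], right=[12, 25, 26]
  root=25; inorder splits into left=[12], right=[26]
  root=26; inorder splits into left=[], right=[]
  root=12; inorder splits into left=[], right=[]
Reconstructed level-order: [11, 25, 12, 26]


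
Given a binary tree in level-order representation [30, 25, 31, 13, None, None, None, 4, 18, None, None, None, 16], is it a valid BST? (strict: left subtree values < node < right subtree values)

Level-order array: [30, 25, 31, 13, None, None, None, 4, 18, None, None, None, 16]
Validate using subtree bounds (lo, hi): at each node, require lo < value < hi,
then recurse left with hi=value and right with lo=value.
Preorder trace (stopping at first violation):
  at node 30 with bounds (-inf, +inf): OK
  at node 25 with bounds (-inf, 30): OK
  at node 13 with bounds (-inf, 25): OK
  at node 4 with bounds (-inf, 13): OK
  at node 18 with bounds (13, 25): OK
  at node 16 with bounds (18, 25): VIOLATION
Node 16 violates its bound: not (18 < 16 < 25).
Result: Not a valid BST


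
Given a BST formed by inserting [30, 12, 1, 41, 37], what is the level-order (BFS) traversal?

Tree insertion order: [30, 12, 1, 41, 37]
Tree (level-order array): [30, 12, 41, 1, None, 37]
BFS from the root, enqueuing left then right child of each popped node:
  queue [30] -> pop 30, enqueue [12, 41], visited so far: [30]
  queue [12, 41] -> pop 12, enqueue [1], visited so far: [30, 12]
  queue [41, 1] -> pop 41, enqueue [37], visited so far: [30, 12, 41]
  queue [1, 37] -> pop 1, enqueue [none], visited so far: [30, 12, 41, 1]
  queue [37] -> pop 37, enqueue [none], visited so far: [30, 12, 41, 1, 37]
Result: [30, 12, 41, 1, 37]


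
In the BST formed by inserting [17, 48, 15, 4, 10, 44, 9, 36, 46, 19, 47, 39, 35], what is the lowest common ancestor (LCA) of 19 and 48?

Tree insertion order: [17, 48, 15, 4, 10, 44, 9, 36, 46, 19, 47, 39, 35]
Tree (level-order array): [17, 15, 48, 4, None, 44, None, None, 10, 36, 46, 9, None, 19, 39, None, 47, None, None, None, 35]
In a BST, the LCA of p=19, q=48 is the first node v on the
root-to-leaf path with p <= v <= q (go left if both < v, right if both > v).
Walk from root:
  at 17: both 19 and 48 > 17, go right
  at 48: 19 <= 48 <= 48, this is the LCA
LCA = 48


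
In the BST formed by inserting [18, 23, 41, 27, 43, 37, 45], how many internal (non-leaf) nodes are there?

Tree built from: [18, 23, 41, 27, 43, 37, 45]
Tree (level-order array): [18, None, 23, None, 41, 27, 43, None, 37, None, 45]
Rule: An internal node has at least one child.
Per-node child counts:
  node 18: 1 child(ren)
  node 23: 1 child(ren)
  node 41: 2 child(ren)
  node 27: 1 child(ren)
  node 37: 0 child(ren)
  node 43: 1 child(ren)
  node 45: 0 child(ren)
Matching nodes: [18, 23, 41, 27, 43]
Count of internal (non-leaf) nodes: 5


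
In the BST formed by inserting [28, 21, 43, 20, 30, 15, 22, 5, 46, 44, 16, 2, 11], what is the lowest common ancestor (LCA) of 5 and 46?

Tree insertion order: [28, 21, 43, 20, 30, 15, 22, 5, 46, 44, 16, 2, 11]
Tree (level-order array): [28, 21, 43, 20, 22, 30, 46, 15, None, None, None, None, None, 44, None, 5, 16, None, None, 2, 11]
In a BST, the LCA of p=5, q=46 is the first node v on the
root-to-leaf path with p <= v <= q (go left if both < v, right if both > v).
Walk from root:
  at 28: 5 <= 28 <= 46, this is the LCA
LCA = 28


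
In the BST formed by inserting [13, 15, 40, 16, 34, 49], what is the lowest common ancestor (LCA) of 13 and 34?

Tree insertion order: [13, 15, 40, 16, 34, 49]
Tree (level-order array): [13, None, 15, None, 40, 16, 49, None, 34]
In a BST, the LCA of p=13, q=34 is the first node v on the
root-to-leaf path with p <= v <= q (go left if both < v, right if both > v).
Walk from root:
  at 13: 13 <= 13 <= 34, this is the LCA
LCA = 13


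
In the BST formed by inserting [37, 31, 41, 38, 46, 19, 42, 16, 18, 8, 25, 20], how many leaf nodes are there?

Tree built from: [37, 31, 41, 38, 46, 19, 42, 16, 18, 8, 25, 20]
Tree (level-order array): [37, 31, 41, 19, None, 38, 46, 16, 25, None, None, 42, None, 8, 18, 20]
Rule: A leaf has 0 children.
Per-node child counts:
  node 37: 2 child(ren)
  node 31: 1 child(ren)
  node 19: 2 child(ren)
  node 16: 2 child(ren)
  node 8: 0 child(ren)
  node 18: 0 child(ren)
  node 25: 1 child(ren)
  node 20: 0 child(ren)
  node 41: 2 child(ren)
  node 38: 0 child(ren)
  node 46: 1 child(ren)
  node 42: 0 child(ren)
Matching nodes: [8, 18, 20, 38, 42]
Count of leaf nodes: 5


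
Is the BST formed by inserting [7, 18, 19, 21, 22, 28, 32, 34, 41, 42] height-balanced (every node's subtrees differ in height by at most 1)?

Tree (level-order array): [7, None, 18, None, 19, None, 21, None, 22, None, 28, None, 32, None, 34, None, 41, None, 42]
Definition: a tree is height-balanced if, at every node, |h(left) - h(right)| <= 1 (empty subtree has height -1).
Bottom-up per-node check:
  node 42: h_left=-1, h_right=-1, diff=0 [OK], height=0
  node 41: h_left=-1, h_right=0, diff=1 [OK], height=1
  node 34: h_left=-1, h_right=1, diff=2 [FAIL (|-1-1|=2 > 1)], height=2
  node 32: h_left=-1, h_right=2, diff=3 [FAIL (|-1-2|=3 > 1)], height=3
  node 28: h_left=-1, h_right=3, diff=4 [FAIL (|-1-3|=4 > 1)], height=4
  node 22: h_left=-1, h_right=4, diff=5 [FAIL (|-1-4|=5 > 1)], height=5
  node 21: h_left=-1, h_right=5, diff=6 [FAIL (|-1-5|=6 > 1)], height=6
  node 19: h_left=-1, h_right=6, diff=7 [FAIL (|-1-6|=7 > 1)], height=7
  node 18: h_left=-1, h_right=7, diff=8 [FAIL (|-1-7|=8 > 1)], height=8
  node 7: h_left=-1, h_right=8, diff=9 [FAIL (|-1-8|=9 > 1)], height=9
Node 34 violates the condition: |-1 - 1| = 2 > 1.
Result: Not balanced


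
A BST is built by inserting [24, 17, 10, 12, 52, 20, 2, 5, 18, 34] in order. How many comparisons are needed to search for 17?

Search path for 17: 24 -> 17
Found: True
Comparisons: 2


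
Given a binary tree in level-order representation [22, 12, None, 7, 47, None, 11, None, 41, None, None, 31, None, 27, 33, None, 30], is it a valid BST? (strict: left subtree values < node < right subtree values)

Level-order array: [22, 12, None, 7, 47, None, 11, None, 41, None, None, 31, None, 27, 33, None, 30]
Validate using subtree bounds (lo, hi): at each node, require lo < value < hi,
then recurse left with hi=value and right with lo=value.
Preorder trace (stopping at first violation):
  at node 22 with bounds (-inf, +inf): OK
  at node 12 with bounds (-inf, 22): OK
  at node 7 with bounds (-inf, 12): OK
  at node 11 with bounds (7, 12): OK
  at node 47 with bounds (12, 22): VIOLATION
Node 47 violates its bound: not (12 < 47 < 22).
Result: Not a valid BST


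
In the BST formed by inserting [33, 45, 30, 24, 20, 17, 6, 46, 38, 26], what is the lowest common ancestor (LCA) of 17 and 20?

Tree insertion order: [33, 45, 30, 24, 20, 17, 6, 46, 38, 26]
Tree (level-order array): [33, 30, 45, 24, None, 38, 46, 20, 26, None, None, None, None, 17, None, None, None, 6]
In a BST, the LCA of p=17, q=20 is the first node v on the
root-to-leaf path with p <= v <= q (go left if both < v, right if both > v).
Walk from root:
  at 33: both 17 and 20 < 33, go left
  at 30: both 17 and 20 < 30, go left
  at 24: both 17 and 20 < 24, go left
  at 20: 17 <= 20 <= 20, this is the LCA
LCA = 20


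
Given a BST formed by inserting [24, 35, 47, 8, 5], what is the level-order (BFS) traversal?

Tree insertion order: [24, 35, 47, 8, 5]
Tree (level-order array): [24, 8, 35, 5, None, None, 47]
BFS from the root, enqueuing left then right child of each popped node:
  queue [24] -> pop 24, enqueue [8, 35], visited so far: [24]
  queue [8, 35] -> pop 8, enqueue [5], visited so far: [24, 8]
  queue [35, 5] -> pop 35, enqueue [47], visited so far: [24, 8, 35]
  queue [5, 47] -> pop 5, enqueue [none], visited so far: [24, 8, 35, 5]
  queue [47] -> pop 47, enqueue [none], visited so far: [24, 8, 35, 5, 47]
Result: [24, 8, 35, 5, 47]


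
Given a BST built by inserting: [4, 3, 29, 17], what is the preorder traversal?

Tree insertion order: [4, 3, 29, 17]
Tree (level-order array): [4, 3, 29, None, None, 17]
Preorder traversal: [4, 3, 29, 17]


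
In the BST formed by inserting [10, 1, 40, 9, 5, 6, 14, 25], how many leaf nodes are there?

Tree built from: [10, 1, 40, 9, 5, 6, 14, 25]
Tree (level-order array): [10, 1, 40, None, 9, 14, None, 5, None, None, 25, None, 6]
Rule: A leaf has 0 children.
Per-node child counts:
  node 10: 2 child(ren)
  node 1: 1 child(ren)
  node 9: 1 child(ren)
  node 5: 1 child(ren)
  node 6: 0 child(ren)
  node 40: 1 child(ren)
  node 14: 1 child(ren)
  node 25: 0 child(ren)
Matching nodes: [6, 25]
Count of leaf nodes: 2


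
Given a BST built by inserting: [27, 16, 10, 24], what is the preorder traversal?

Tree insertion order: [27, 16, 10, 24]
Tree (level-order array): [27, 16, None, 10, 24]
Preorder traversal: [27, 16, 10, 24]


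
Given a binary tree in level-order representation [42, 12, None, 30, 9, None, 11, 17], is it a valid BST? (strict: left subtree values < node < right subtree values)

Level-order array: [42, 12, None, 30, 9, None, 11, 17]
Validate using subtree bounds (lo, hi): at each node, require lo < value < hi,
then recurse left with hi=value and right with lo=value.
Preorder trace (stopping at first violation):
  at node 42 with bounds (-inf, +inf): OK
  at node 12 with bounds (-inf, 42): OK
  at node 30 with bounds (-inf, 12): VIOLATION
Node 30 violates its bound: not (-inf < 30 < 12).
Result: Not a valid BST


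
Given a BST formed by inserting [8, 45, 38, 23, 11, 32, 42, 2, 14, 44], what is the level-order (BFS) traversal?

Tree insertion order: [8, 45, 38, 23, 11, 32, 42, 2, 14, 44]
Tree (level-order array): [8, 2, 45, None, None, 38, None, 23, 42, 11, 32, None, 44, None, 14]
BFS from the root, enqueuing left then right child of each popped node:
  queue [8] -> pop 8, enqueue [2, 45], visited so far: [8]
  queue [2, 45] -> pop 2, enqueue [none], visited so far: [8, 2]
  queue [45] -> pop 45, enqueue [38], visited so far: [8, 2, 45]
  queue [38] -> pop 38, enqueue [23, 42], visited so far: [8, 2, 45, 38]
  queue [23, 42] -> pop 23, enqueue [11, 32], visited so far: [8, 2, 45, 38, 23]
  queue [42, 11, 32] -> pop 42, enqueue [44], visited so far: [8, 2, 45, 38, 23, 42]
  queue [11, 32, 44] -> pop 11, enqueue [14], visited so far: [8, 2, 45, 38, 23, 42, 11]
  queue [32, 44, 14] -> pop 32, enqueue [none], visited so far: [8, 2, 45, 38, 23, 42, 11, 32]
  queue [44, 14] -> pop 44, enqueue [none], visited so far: [8, 2, 45, 38, 23, 42, 11, 32, 44]
  queue [14] -> pop 14, enqueue [none], visited so far: [8, 2, 45, 38, 23, 42, 11, 32, 44, 14]
Result: [8, 2, 45, 38, 23, 42, 11, 32, 44, 14]


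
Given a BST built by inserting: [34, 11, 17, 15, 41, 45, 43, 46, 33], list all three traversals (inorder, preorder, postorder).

Tree insertion order: [34, 11, 17, 15, 41, 45, 43, 46, 33]
Tree (level-order array): [34, 11, 41, None, 17, None, 45, 15, 33, 43, 46]
Inorder (L, root, R): [11, 15, 17, 33, 34, 41, 43, 45, 46]
Preorder (root, L, R): [34, 11, 17, 15, 33, 41, 45, 43, 46]
Postorder (L, R, root): [15, 33, 17, 11, 43, 46, 45, 41, 34]


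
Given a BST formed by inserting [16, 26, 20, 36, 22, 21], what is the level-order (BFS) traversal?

Tree insertion order: [16, 26, 20, 36, 22, 21]
Tree (level-order array): [16, None, 26, 20, 36, None, 22, None, None, 21]
BFS from the root, enqueuing left then right child of each popped node:
  queue [16] -> pop 16, enqueue [26], visited so far: [16]
  queue [26] -> pop 26, enqueue [20, 36], visited so far: [16, 26]
  queue [20, 36] -> pop 20, enqueue [22], visited so far: [16, 26, 20]
  queue [36, 22] -> pop 36, enqueue [none], visited so far: [16, 26, 20, 36]
  queue [22] -> pop 22, enqueue [21], visited so far: [16, 26, 20, 36, 22]
  queue [21] -> pop 21, enqueue [none], visited so far: [16, 26, 20, 36, 22, 21]
Result: [16, 26, 20, 36, 22, 21]


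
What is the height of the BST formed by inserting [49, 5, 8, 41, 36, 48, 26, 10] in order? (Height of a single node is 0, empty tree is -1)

Insertion order: [49, 5, 8, 41, 36, 48, 26, 10]
Tree (level-order array): [49, 5, None, None, 8, None, 41, 36, 48, 26, None, None, None, 10]
Compute height bottom-up (empty subtree = -1):
  height(10) = 1 + max(-1, -1) = 0
  height(26) = 1 + max(0, -1) = 1
  height(36) = 1 + max(1, -1) = 2
  height(48) = 1 + max(-1, -1) = 0
  height(41) = 1 + max(2, 0) = 3
  height(8) = 1 + max(-1, 3) = 4
  height(5) = 1 + max(-1, 4) = 5
  height(49) = 1 + max(5, -1) = 6
Height = 6


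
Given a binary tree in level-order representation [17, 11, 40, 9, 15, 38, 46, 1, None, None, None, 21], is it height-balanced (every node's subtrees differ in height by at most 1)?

Tree (level-order array): [17, 11, 40, 9, 15, 38, 46, 1, None, None, None, 21]
Definition: a tree is height-balanced if, at every node, |h(left) - h(right)| <= 1 (empty subtree has height -1).
Bottom-up per-node check:
  node 1: h_left=-1, h_right=-1, diff=0 [OK], height=0
  node 9: h_left=0, h_right=-1, diff=1 [OK], height=1
  node 15: h_left=-1, h_right=-1, diff=0 [OK], height=0
  node 11: h_left=1, h_right=0, diff=1 [OK], height=2
  node 21: h_left=-1, h_right=-1, diff=0 [OK], height=0
  node 38: h_left=0, h_right=-1, diff=1 [OK], height=1
  node 46: h_left=-1, h_right=-1, diff=0 [OK], height=0
  node 40: h_left=1, h_right=0, diff=1 [OK], height=2
  node 17: h_left=2, h_right=2, diff=0 [OK], height=3
All nodes satisfy the balance condition.
Result: Balanced


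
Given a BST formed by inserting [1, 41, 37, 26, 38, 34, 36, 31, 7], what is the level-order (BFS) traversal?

Tree insertion order: [1, 41, 37, 26, 38, 34, 36, 31, 7]
Tree (level-order array): [1, None, 41, 37, None, 26, 38, 7, 34, None, None, None, None, 31, 36]
BFS from the root, enqueuing left then right child of each popped node:
  queue [1] -> pop 1, enqueue [41], visited so far: [1]
  queue [41] -> pop 41, enqueue [37], visited so far: [1, 41]
  queue [37] -> pop 37, enqueue [26, 38], visited so far: [1, 41, 37]
  queue [26, 38] -> pop 26, enqueue [7, 34], visited so far: [1, 41, 37, 26]
  queue [38, 7, 34] -> pop 38, enqueue [none], visited so far: [1, 41, 37, 26, 38]
  queue [7, 34] -> pop 7, enqueue [none], visited so far: [1, 41, 37, 26, 38, 7]
  queue [34] -> pop 34, enqueue [31, 36], visited so far: [1, 41, 37, 26, 38, 7, 34]
  queue [31, 36] -> pop 31, enqueue [none], visited so far: [1, 41, 37, 26, 38, 7, 34, 31]
  queue [36] -> pop 36, enqueue [none], visited so far: [1, 41, 37, 26, 38, 7, 34, 31, 36]
Result: [1, 41, 37, 26, 38, 7, 34, 31, 36]


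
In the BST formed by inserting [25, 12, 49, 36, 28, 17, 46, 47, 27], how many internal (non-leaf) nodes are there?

Tree built from: [25, 12, 49, 36, 28, 17, 46, 47, 27]
Tree (level-order array): [25, 12, 49, None, 17, 36, None, None, None, 28, 46, 27, None, None, 47]
Rule: An internal node has at least one child.
Per-node child counts:
  node 25: 2 child(ren)
  node 12: 1 child(ren)
  node 17: 0 child(ren)
  node 49: 1 child(ren)
  node 36: 2 child(ren)
  node 28: 1 child(ren)
  node 27: 0 child(ren)
  node 46: 1 child(ren)
  node 47: 0 child(ren)
Matching nodes: [25, 12, 49, 36, 28, 46]
Count of internal (non-leaf) nodes: 6


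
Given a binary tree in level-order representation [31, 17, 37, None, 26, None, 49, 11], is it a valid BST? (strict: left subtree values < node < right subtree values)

Level-order array: [31, 17, 37, None, 26, None, 49, 11]
Validate using subtree bounds (lo, hi): at each node, require lo < value < hi,
then recurse left with hi=value and right with lo=value.
Preorder trace (stopping at first violation):
  at node 31 with bounds (-inf, +inf): OK
  at node 17 with bounds (-inf, 31): OK
  at node 26 with bounds (17, 31): OK
  at node 11 with bounds (17, 26): VIOLATION
Node 11 violates its bound: not (17 < 11 < 26).
Result: Not a valid BST


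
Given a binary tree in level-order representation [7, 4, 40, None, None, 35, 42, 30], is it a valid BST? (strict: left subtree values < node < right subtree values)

Level-order array: [7, 4, 40, None, None, 35, 42, 30]
Validate using subtree bounds (lo, hi): at each node, require lo < value < hi,
then recurse left with hi=value and right with lo=value.
Preorder trace (stopping at first violation):
  at node 7 with bounds (-inf, +inf): OK
  at node 4 with bounds (-inf, 7): OK
  at node 40 with bounds (7, +inf): OK
  at node 35 with bounds (7, 40): OK
  at node 30 with bounds (7, 35): OK
  at node 42 with bounds (40, +inf): OK
No violation found at any node.
Result: Valid BST


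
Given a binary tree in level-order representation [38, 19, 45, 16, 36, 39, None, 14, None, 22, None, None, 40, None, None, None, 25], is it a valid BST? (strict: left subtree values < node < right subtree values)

Level-order array: [38, 19, 45, 16, 36, 39, None, 14, None, 22, None, None, 40, None, None, None, 25]
Validate using subtree bounds (lo, hi): at each node, require lo < value < hi,
then recurse left with hi=value and right with lo=value.
Preorder trace (stopping at first violation):
  at node 38 with bounds (-inf, +inf): OK
  at node 19 with bounds (-inf, 38): OK
  at node 16 with bounds (-inf, 19): OK
  at node 14 with bounds (-inf, 16): OK
  at node 36 with bounds (19, 38): OK
  at node 22 with bounds (19, 36): OK
  at node 25 with bounds (22, 36): OK
  at node 45 with bounds (38, +inf): OK
  at node 39 with bounds (38, 45): OK
  at node 40 with bounds (39, 45): OK
No violation found at any node.
Result: Valid BST
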